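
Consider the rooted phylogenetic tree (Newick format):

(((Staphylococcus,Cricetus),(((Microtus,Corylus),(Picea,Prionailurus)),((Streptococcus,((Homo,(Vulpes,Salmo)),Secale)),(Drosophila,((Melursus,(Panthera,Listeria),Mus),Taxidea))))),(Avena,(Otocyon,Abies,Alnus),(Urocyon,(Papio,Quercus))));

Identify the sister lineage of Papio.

Papio attaches to the tree at the node subtending (Papio,Quercus).
The other lineage descending from that same node — the sister group — is the single tip Quercus.

Quercus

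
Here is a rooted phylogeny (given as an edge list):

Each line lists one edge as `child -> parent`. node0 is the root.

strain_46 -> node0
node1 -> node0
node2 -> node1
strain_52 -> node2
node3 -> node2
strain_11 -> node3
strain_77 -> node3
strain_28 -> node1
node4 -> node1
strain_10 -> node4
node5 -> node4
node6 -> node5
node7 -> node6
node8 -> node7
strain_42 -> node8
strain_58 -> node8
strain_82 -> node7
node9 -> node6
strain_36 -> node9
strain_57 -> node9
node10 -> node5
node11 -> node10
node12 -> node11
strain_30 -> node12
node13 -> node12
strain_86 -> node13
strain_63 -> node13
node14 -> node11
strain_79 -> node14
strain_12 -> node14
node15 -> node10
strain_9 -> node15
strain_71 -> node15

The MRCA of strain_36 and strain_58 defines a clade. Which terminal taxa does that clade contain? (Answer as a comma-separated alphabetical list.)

strain_36, strain_42, strain_57, strain_58, strain_82

Tracing strain_36: it sits inside (strain_36,strain_57).
Tracing strain_58: it sits inside (strain_42,strain_58).
The smallest clade enclosing both is (((strain_42,strain_58),strain_82),(strain_36,strain_57)); the answer is its 5 terminal taxa in alphabetical order.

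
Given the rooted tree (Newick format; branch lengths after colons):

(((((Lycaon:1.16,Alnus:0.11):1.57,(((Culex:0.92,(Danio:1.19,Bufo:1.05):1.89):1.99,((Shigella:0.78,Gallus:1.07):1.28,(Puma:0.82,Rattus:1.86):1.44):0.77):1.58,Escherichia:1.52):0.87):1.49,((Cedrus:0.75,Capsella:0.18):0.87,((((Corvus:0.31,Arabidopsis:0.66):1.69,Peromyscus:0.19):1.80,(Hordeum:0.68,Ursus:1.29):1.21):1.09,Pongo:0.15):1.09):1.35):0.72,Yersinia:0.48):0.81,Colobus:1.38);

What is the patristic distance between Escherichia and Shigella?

5.93

The path runs Escherichia → … → MRCA → … → Shigella; the MRCA is the node subtending (((Culex,(Danio,Bufo)),((Shigella,Gallus),(Puma,Rattus))),Escherichia).
Branch lengths along that path: 1.52 + 1.58 + 0.77 + 1.28 + 0.78 = 5.93.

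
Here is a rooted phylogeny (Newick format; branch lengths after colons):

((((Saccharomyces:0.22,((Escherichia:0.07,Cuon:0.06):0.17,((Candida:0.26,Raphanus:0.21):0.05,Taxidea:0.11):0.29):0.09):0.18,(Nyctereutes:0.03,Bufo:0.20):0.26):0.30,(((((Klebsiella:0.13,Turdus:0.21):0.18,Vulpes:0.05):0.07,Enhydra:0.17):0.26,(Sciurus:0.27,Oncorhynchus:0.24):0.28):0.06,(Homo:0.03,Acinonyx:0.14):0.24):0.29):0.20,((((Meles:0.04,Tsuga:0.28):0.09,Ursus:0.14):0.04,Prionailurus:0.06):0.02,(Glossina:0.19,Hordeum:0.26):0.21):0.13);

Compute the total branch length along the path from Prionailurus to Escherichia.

1.22

The path runs Prionailurus → … → MRCA → … → Escherichia; the MRCA is the root of the tree.
Branch lengths along that path: 0.06 + 0.02 + 0.13 + 0.20 + 0.30 + 0.18 + 0.09 + 0.17 + 0.07 = 1.22.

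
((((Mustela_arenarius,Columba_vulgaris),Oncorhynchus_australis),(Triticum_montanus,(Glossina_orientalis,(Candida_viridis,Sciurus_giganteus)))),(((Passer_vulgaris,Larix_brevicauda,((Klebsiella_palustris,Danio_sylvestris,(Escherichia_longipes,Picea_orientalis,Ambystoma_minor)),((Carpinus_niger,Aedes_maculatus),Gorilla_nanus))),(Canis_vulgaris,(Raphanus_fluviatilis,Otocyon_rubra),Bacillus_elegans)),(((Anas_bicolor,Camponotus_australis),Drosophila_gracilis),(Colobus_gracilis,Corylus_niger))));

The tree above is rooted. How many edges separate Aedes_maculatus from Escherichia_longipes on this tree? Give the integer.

The MRCA of Aedes_maculatus and Escherichia_longipes is the node subtending ((Klebsiella_palustris,Danio_sylvestris,(Escherichia_longipes,Picea_orientalis,Ambystoma_minor)),((Carpinus_niger,Aedes_maculatus),Gorilla_nanus)).
From Aedes_maculatus up to that node: 3 branches. From Escherichia_longipes up to the same node: 3 branches. Total: 3 + 3 = 6.

6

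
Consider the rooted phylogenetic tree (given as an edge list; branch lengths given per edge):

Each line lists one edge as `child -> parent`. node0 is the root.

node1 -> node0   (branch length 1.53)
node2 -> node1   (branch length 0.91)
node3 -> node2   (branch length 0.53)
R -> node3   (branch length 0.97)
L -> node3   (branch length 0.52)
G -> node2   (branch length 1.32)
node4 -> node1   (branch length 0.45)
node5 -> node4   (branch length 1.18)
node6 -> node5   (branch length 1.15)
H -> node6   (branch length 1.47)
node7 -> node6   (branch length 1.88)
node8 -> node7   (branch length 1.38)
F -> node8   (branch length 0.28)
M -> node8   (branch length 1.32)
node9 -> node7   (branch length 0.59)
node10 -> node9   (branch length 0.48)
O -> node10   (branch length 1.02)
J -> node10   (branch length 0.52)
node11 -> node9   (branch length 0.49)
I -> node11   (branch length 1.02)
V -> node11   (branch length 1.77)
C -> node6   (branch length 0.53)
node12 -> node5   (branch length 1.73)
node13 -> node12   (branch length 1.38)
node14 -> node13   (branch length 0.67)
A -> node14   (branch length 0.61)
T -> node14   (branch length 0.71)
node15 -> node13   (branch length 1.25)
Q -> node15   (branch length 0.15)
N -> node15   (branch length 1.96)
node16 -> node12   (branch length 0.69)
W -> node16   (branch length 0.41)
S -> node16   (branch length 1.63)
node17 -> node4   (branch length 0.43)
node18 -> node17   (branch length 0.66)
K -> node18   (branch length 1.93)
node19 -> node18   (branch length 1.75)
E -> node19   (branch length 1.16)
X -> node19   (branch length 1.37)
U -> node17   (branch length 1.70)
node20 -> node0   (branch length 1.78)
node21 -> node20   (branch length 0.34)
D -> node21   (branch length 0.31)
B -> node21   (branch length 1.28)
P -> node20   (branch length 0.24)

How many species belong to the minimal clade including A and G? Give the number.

The MRCA of A and G is the node subtending (((R,L),G),(((H,((F,M),((O,J),(I,V))),C),(((A,T),(Q,N)),(W,S))),((K,(E,X)),U))).
That clade contains 21 terminal taxa: A, C, E, F, G, H, I, J, K, L, M, N, O, Q, R, S, T, U, V, W, X.

21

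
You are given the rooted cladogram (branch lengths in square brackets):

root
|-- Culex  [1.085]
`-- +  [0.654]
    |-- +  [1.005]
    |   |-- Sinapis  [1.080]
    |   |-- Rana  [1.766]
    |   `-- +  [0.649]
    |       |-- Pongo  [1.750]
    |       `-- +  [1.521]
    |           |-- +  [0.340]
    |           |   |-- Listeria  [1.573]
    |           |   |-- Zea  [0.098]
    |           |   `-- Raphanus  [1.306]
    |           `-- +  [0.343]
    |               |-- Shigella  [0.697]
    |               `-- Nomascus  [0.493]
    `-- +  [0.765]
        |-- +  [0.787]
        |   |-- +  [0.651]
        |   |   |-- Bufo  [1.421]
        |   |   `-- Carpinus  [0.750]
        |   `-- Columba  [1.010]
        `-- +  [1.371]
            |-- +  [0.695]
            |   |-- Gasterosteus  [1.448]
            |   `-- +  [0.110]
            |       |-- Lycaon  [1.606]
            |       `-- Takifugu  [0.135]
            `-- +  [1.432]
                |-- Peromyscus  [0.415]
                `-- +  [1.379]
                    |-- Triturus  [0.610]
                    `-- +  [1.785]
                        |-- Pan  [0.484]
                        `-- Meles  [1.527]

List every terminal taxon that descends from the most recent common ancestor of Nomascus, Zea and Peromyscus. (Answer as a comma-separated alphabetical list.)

Tracing Nomascus: it sits inside (Shigella,Nomascus).
Tracing Zea: it sits inside (Listeria,Zea,Raphanus).
Tracing Peromyscus: it sits inside (Peromyscus,(Triturus,(Pan,Meles))).
The smallest clade enclosing all 3 is ((Sinapis,Rana,(Pongo,((Listeria,Zea,Raphanus),(Shigella,Nomascus)))),(((Bufo,Carpinus),Columba),((Gasterosteus,(Lycaon,Takifugu)),(Peromyscus,(Triturus,(Pan,Meles)))))); the answer is its 18 terminal taxa in alphabetical order.

Bufo, Carpinus, Columba, Gasterosteus, Listeria, Lycaon, Meles, Nomascus, Pan, Peromyscus, Pongo, Rana, Raphanus, Shigella, Sinapis, Takifugu, Triturus, Zea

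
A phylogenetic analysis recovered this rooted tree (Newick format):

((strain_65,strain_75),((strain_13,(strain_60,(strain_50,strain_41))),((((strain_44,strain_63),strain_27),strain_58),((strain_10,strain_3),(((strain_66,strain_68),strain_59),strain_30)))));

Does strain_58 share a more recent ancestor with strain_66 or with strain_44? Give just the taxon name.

strain_44

The MRCA of strain_58 and strain_44 subtends (((strain_44,strain_63),strain_27),strain_58) (4 taxa).
The MRCA of strain_58 and strain_66 subtends ((((strain_44,strain_63),strain_27),strain_58),((strain_10,strain_3),(((strain_66,strain_68),strain_59),strain_30))) (10 taxa).
The first is nested inside the second, so strain_58 shares a more recent common ancestor with strain_44.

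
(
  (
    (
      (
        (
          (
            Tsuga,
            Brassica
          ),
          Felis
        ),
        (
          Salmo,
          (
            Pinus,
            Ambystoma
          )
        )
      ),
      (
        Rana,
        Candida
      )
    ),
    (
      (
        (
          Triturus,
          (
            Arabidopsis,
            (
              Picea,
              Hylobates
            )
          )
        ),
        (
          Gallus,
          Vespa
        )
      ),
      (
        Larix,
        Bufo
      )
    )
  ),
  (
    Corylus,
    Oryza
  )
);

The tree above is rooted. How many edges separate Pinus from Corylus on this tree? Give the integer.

8

The MRCA of Pinus and Corylus is the root of the tree.
From Pinus up to that node: 6 branches. From Corylus up to the same node: 2 branches. Total: 6 + 2 = 8.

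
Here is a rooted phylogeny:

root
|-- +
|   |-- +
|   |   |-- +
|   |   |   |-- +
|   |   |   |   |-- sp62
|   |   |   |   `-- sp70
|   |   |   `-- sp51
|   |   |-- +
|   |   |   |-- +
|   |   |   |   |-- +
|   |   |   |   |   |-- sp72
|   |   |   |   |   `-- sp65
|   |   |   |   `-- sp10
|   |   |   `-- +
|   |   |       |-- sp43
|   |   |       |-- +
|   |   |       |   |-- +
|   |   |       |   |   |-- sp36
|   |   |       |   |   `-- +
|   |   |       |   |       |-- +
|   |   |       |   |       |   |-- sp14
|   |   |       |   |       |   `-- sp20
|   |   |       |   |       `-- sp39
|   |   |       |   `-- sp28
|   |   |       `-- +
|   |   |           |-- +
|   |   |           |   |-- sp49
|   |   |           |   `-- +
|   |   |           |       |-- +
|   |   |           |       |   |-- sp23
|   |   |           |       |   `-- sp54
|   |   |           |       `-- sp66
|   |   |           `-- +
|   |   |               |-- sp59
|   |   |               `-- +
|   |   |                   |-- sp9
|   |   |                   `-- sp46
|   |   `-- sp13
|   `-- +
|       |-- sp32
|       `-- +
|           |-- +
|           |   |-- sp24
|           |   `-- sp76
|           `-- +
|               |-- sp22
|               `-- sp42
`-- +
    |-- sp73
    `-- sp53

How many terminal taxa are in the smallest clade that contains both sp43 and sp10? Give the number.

The MRCA of sp43 and sp10 is the node subtending (((sp72,sp65),sp10),(sp43,((sp36,((sp14,sp20),sp39)),sp28),((sp49,((sp23,sp54),sp66)),(sp59,(sp9,sp46))))).
That clade contains 16 terminal taxa: sp10, sp14, sp20, sp23, sp28, sp36, sp39, sp43, sp46, sp49, sp54, sp59, sp65, sp66, sp72, sp9.

16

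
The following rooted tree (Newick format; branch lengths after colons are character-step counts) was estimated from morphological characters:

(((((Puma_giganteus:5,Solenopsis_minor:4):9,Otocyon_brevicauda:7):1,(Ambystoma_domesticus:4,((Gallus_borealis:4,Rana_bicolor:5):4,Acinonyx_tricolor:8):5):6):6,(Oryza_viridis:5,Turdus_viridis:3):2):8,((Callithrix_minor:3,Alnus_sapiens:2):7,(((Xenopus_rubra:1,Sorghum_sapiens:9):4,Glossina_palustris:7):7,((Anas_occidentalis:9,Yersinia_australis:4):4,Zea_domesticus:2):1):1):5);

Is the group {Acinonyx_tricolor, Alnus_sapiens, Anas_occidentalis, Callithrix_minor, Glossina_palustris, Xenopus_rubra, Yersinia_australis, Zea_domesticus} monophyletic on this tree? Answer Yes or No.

The MRCA of the listed taxa is the root, so the smallest clade containing them is the whole tree.
That clade also contains Ambystoma_domesticus, Gallus_borealis, Oryza_viridis, Otocyon_brevicauda, Puma_giganteus, Rana_bicolor, Solenopsis_minor, Sorghum_sapiens, Turdus_viridis, which are not in the proposed group, so the group is not monophyletic.

No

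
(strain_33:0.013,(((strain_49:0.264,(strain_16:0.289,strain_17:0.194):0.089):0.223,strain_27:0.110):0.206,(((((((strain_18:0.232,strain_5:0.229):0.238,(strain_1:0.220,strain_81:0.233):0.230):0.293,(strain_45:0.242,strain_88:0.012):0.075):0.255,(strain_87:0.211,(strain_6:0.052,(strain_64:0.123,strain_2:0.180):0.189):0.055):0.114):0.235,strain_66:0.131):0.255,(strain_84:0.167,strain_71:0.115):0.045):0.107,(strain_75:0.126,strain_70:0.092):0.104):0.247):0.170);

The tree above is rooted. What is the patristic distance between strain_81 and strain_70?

The path runs strain_81 → … → MRCA → … → strain_70; the MRCA is the node subtending (((((((strain_18,strain_5),(strain_1,strain_81)),(strain_45,strain_88)),(strain_87,(strain_6,(strain_64,strain_2)))),strain_66),(strain_84,strain_71)),(strain_75,strain_70)).
Branch lengths along that path: 0.233 + 0.230 + 0.293 + 0.255 + 0.235 + 0.255 + 0.107 + 0.104 + 0.092 = 1.804.

1.804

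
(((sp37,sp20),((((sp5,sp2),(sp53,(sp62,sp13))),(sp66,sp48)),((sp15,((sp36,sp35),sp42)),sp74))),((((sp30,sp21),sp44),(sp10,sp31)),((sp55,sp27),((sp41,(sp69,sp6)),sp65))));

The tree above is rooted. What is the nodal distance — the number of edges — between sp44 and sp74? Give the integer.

The MRCA of sp44 and sp74 is the root of the tree.
From sp44 up to that node: 4 branches. From sp74 up to the same node: 4 branches. Total: 4 + 4 = 8.

8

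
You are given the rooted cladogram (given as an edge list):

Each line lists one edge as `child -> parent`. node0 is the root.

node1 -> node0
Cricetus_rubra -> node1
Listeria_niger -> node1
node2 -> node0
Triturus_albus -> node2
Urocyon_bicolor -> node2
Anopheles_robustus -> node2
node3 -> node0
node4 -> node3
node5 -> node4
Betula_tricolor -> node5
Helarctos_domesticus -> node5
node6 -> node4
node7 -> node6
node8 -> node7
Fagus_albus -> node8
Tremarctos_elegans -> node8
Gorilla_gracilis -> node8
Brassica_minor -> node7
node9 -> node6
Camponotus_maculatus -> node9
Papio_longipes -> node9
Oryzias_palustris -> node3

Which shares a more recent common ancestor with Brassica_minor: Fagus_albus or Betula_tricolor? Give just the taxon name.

The MRCA of Brassica_minor and Fagus_albus subtends ((Fagus_albus,Tremarctos_elegans,Gorilla_gracilis),Brassica_minor) (4 taxa).
The MRCA of Brassica_minor and Betula_tricolor subtends ((Betula_tricolor,Helarctos_domesticus),(((Fagus_albus,Tremarctos_elegans,Gorilla_gracilis),Brassica_minor),(Camponotus_maculatus,Papio_longipes))) (8 taxa).
The first is nested inside the second, so Brassica_minor shares a more recent common ancestor with Fagus_albus.

Fagus_albus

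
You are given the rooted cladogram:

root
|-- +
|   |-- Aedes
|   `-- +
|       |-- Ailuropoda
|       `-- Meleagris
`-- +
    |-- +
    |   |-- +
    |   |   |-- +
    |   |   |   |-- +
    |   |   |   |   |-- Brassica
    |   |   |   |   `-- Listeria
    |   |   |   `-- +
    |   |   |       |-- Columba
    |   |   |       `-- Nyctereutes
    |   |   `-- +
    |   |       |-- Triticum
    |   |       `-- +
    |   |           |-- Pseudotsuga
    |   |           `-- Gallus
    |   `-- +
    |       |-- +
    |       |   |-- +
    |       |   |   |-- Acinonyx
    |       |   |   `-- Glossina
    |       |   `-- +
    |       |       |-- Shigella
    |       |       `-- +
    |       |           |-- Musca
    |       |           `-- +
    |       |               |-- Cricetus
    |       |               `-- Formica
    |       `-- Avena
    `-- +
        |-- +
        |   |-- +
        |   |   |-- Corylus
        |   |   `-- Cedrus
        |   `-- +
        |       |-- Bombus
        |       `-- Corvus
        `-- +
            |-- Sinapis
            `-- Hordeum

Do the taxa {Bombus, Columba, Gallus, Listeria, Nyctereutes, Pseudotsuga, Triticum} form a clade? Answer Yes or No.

No

The MRCA of the listed taxa subtends (((((Brassica,Listeria),(Columba,Nyctereutes)),(Triticum,(Pseudotsuga,Gallus))),(((Acinonyx,Glossina),(Shigella,(Musca,(Cricetus,Formica)))),Avena)),(((Corylus,Cedrus),(Bombus,Corvus)),(Sinapis,Hordeum))).
That clade also contains Acinonyx, Avena, Brassica, Cedrus, Corvus, Corylus, Cricetus, Formica, Glossina, Hordeum, Musca, Shigella, Sinapis, which are not in the proposed group, so the group is not monophyletic.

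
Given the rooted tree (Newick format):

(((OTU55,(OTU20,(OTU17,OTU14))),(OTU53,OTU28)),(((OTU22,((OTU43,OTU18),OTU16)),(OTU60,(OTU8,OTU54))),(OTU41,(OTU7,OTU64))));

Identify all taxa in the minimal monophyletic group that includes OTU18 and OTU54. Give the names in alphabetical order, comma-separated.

Tracing OTU18: it sits inside (OTU43,OTU18).
Tracing OTU54: it sits inside (OTU8,OTU54).
The smallest clade enclosing both is ((OTU22,((OTU43,OTU18),OTU16)),(OTU60,(OTU8,OTU54))); the answer is its 7 terminal taxa in alphabetical order.

OTU16, OTU18, OTU22, OTU43, OTU54, OTU60, OTU8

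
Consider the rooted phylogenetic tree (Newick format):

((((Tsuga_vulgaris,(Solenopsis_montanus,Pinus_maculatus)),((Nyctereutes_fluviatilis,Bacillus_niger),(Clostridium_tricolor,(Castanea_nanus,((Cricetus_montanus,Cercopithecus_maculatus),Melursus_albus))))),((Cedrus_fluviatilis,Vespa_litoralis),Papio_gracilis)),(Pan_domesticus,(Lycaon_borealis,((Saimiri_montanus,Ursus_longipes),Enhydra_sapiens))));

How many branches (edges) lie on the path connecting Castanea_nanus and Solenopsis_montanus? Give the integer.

7

The MRCA of Castanea_nanus and Solenopsis_montanus is the node subtending ((Tsuga_vulgaris,(Solenopsis_montanus,Pinus_maculatus)),((Nyctereutes_fluviatilis,Bacillus_niger),(Clostridium_tricolor,(Castanea_nanus,((Cricetus_montanus,Cercopithecus_maculatus),Melursus_albus))))).
From Castanea_nanus up to that node: 4 branches. From Solenopsis_montanus up to the same node: 3 branches. Total: 4 + 3 = 7.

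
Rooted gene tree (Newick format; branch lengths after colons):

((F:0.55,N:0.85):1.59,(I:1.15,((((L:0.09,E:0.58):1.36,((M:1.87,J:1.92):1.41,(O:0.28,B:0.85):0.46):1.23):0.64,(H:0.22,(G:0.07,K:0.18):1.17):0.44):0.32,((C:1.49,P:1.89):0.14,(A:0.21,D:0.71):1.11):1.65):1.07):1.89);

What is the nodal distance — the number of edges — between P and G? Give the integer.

The MRCA of P and G is the node subtending ((((L,E),((M,J),(O,B))),(H,(G,K))),((C,P),(A,D))).
From P up to that node: 3 branches. From G up to the same node: 4 branches. Total: 3 + 4 = 7.

7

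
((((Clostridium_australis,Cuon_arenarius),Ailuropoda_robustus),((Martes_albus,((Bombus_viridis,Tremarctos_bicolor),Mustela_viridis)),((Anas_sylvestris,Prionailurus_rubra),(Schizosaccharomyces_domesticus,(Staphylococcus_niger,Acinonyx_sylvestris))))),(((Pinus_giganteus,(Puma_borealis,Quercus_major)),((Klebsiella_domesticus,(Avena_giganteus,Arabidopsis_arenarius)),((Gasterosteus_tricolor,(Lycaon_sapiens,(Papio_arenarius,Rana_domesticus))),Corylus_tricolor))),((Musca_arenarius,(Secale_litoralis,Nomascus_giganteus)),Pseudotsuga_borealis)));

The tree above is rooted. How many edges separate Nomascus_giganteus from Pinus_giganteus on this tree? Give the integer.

The MRCA of Nomascus_giganteus and Pinus_giganteus is the node subtending (((Pinus_giganteus,(Puma_borealis,Quercus_major)),((Klebsiella_domesticus,(Avena_giganteus,Arabidopsis_arenarius)),((Gasterosteus_tricolor,(Lycaon_sapiens,(Papio_arenarius,Rana_domesticus))),Corylus_tricolor))),((Musca_arenarius,(Secale_litoralis,Nomascus_giganteus)),Pseudotsuga_borealis)).
From Nomascus_giganteus up to that node: 4 branches. From Pinus_giganteus up to the same node: 3 branches. Total: 4 + 3 = 7.

7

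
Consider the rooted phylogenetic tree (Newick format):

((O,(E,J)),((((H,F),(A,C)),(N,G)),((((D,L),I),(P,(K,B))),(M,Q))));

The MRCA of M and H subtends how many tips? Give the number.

14

The MRCA of M and H is the node subtending ((((H,F),(A,C)),(N,G)),((((D,L),I),(P,(K,B))),(M,Q))).
That clade contains 14 terminal taxa: A, B, C, D, F, G, H, I, K, L, M, N, P, Q.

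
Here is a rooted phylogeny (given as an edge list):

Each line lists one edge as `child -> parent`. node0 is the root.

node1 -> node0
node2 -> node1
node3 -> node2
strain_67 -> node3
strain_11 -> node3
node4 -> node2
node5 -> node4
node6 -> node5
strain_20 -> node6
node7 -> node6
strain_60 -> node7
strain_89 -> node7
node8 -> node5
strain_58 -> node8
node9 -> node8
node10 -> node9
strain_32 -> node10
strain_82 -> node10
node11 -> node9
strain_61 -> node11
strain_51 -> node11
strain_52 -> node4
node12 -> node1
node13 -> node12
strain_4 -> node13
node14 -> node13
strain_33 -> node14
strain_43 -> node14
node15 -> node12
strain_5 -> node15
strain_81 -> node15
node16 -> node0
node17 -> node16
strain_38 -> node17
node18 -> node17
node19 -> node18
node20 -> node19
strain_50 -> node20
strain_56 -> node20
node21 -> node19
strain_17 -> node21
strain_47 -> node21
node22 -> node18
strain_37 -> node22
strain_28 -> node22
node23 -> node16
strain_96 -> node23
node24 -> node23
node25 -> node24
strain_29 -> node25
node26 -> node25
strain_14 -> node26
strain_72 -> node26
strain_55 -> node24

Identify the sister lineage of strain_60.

strain_89

strain_60 attaches to the tree at the node subtending (strain_60,strain_89).
The other lineage descending from that same node — the sister group — is the single tip strain_89.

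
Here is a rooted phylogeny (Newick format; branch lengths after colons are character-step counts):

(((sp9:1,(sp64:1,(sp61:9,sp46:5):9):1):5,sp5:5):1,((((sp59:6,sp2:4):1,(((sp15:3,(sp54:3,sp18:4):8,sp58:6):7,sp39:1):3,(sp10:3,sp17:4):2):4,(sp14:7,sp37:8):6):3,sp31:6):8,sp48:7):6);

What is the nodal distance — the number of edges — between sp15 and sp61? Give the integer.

12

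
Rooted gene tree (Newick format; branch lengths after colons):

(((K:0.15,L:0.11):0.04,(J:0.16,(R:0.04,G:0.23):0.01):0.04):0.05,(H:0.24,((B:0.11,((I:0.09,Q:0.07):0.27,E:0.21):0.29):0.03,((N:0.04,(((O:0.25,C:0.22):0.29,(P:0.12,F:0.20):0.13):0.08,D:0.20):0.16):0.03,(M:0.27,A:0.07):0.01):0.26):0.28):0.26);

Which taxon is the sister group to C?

O

C attaches to the tree at the node subtending (O,C).
The other lineage descending from that same node — the sister group — is the single tip O.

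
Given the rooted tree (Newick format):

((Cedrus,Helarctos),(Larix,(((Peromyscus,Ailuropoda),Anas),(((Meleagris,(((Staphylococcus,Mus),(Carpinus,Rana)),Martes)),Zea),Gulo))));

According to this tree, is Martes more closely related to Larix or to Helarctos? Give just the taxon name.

Larix

The MRCA of Martes and Larix subtends (Larix,(((Peromyscus,Ailuropoda),Anas),(((Meleagris,(((Staphylococcus,Mus),(Carpinus,Rana)),Martes)),Zea),Gulo))) (12 taxa).
The MRCA of Martes and Helarctos is the root, subtending the entire tree (14 taxa).
The first is nested inside the second, so Martes shares a more recent common ancestor with Larix.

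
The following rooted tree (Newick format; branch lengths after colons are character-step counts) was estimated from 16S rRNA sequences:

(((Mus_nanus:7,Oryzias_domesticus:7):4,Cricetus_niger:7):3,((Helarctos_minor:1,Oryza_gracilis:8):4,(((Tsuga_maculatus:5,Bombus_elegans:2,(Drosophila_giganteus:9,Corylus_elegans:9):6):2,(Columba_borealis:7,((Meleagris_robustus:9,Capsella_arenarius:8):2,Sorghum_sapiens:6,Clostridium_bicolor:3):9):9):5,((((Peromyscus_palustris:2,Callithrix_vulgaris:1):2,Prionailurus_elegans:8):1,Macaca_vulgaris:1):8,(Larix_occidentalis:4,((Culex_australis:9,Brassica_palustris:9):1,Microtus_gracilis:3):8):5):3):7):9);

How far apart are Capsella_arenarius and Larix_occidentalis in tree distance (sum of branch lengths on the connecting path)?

45

The path runs Capsella_arenarius → … → MRCA → … → Larix_occidentalis; the MRCA is the node subtending (((Tsuga_maculatus,Bombus_elegans,(Drosophila_giganteus,Corylus_elegans)),(Columba_borealis,((Meleagris_robustus,Capsella_arenarius),Sorghum_sapiens,Clostridium_bicolor))),((((Peromyscus_palustris,Callithrix_vulgaris),Prionailurus_elegans),Macaca_vulgaris),(Larix_occidentalis,((Culex_australis,Brassica_palustris),Microtus_gracilis)))).
Branch lengths along that path: 8 + 2 + 9 + 9 + 5 + 3 + 5 + 4 = 45.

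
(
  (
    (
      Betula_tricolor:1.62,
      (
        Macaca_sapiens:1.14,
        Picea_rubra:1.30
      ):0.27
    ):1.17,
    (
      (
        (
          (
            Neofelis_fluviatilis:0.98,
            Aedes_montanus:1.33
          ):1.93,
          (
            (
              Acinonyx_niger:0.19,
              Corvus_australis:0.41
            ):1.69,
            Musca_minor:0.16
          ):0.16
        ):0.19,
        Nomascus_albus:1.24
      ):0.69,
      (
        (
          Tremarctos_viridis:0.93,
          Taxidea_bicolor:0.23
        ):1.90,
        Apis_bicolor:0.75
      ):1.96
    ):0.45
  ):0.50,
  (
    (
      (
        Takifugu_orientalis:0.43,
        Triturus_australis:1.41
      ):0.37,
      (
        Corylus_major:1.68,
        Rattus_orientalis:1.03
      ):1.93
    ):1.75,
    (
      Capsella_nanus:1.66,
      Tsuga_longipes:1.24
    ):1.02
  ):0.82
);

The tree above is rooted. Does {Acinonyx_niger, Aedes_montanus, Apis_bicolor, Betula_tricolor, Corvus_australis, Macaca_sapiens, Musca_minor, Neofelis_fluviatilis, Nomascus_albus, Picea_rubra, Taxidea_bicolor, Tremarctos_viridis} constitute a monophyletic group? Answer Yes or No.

The most recent common ancestor of these taxa subtends ((Betula_tricolor,(Macaca_sapiens,Picea_rubra)),((((Neofelis_fluviatilis,Aedes_montanus),((Acinonyx_niger,Corvus_australis),Musca_minor)),Nomascus_albus),((Tremarctos_viridis,Taxidea_bicolor),Apis_bicolor))).
That clade has exactly 12 tips — every listed taxon and nothing else — so the group is monophyletic.

Yes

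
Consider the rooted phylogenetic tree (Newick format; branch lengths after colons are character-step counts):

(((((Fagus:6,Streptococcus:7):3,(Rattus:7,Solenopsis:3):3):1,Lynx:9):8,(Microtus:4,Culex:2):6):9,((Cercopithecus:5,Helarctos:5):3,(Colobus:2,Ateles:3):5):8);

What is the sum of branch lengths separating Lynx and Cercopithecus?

42

The path runs Lynx → … → MRCA → … → Cercopithecus; the MRCA is the root of the tree.
Branch lengths along that path: 9 + 8 + 9 + 8 + 3 + 5 = 42.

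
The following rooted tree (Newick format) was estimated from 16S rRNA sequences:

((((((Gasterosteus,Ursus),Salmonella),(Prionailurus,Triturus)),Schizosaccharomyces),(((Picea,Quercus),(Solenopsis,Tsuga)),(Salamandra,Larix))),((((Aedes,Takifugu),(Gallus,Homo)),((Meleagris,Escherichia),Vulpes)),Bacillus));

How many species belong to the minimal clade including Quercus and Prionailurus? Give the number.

12

The MRCA of Quercus and Prionailurus is the node subtending (((((Gasterosteus,Ursus),Salmonella),(Prionailurus,Triturus)),Schizosaccharomyces),(((Picea,Quercus),(Solenopsis,Tsuga)),(Salamandra,Larix))).
That clade contains 12 terminal taxa: Gasterosteus, Larix, Picea, Prionailurus, Quercus, Salamandra, Salmonella, Schizosaccharomyces, Solenopsis, Triturus, Tsuga, Ursus.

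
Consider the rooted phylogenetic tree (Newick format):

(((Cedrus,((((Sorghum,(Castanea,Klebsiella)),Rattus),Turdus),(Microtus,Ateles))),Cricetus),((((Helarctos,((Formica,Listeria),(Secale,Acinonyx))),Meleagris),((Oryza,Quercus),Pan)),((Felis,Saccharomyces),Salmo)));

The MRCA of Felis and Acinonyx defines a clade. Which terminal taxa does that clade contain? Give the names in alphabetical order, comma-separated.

Tracing Felis: it sits inside (Felis,Saccharomyces).
Tracing Acinonyx: it sits inside (Secale,Acinonyx).
The smallest clade enclosing both is ((((Helarctos,((Formica,Listeria),(Secale,Acinonyx))),Meleagris),((Oryza,Quercus),Pan)),((Felis,Saccharomyces),Salmo)); the answer is its 12 terminal taxa in alphabetical order.

Acinonyx, Felis, Formica, Helarctos, Listeria, Meleagris, Oryza, Pan, Quercus, Saccharomyces, Salmo, Secale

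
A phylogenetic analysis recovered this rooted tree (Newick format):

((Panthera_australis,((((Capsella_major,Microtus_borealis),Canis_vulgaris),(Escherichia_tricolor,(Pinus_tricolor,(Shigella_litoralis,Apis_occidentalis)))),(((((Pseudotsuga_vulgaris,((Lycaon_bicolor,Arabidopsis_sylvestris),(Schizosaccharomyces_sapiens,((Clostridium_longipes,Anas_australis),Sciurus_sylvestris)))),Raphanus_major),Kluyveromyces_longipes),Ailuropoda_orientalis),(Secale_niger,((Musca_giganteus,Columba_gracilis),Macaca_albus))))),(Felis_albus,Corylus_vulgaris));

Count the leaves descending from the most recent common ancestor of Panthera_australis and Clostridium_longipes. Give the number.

22

The MRCA of Panthera_australis and Clostridium_longipes is the node subtending (Panthera_australis,((((Capsella_major,Microtus_borealis),Canis_vulgaris),(Escherichia_tricolor,(Pinus_tricolor,(Shigella_litoralis,Apis_occidentalis)))),(((((Pseudotsuga_vulgaris,((Lycaon_bicolor,Arabidopsis_sylvestris),(Schizosaccharomyces_sapiens,((Clostridium_longipes,Anas_australis),Sciurus_sylvestris)))),Raphanus_major),Kluyveromyces_longipes),Ailuropoda_orientalis),(Secale_niger,((Musca_giganteus,Columba_gracilis),Macaca_albus))))).
That clade contains 22 terminal taxa: Ailuropoda_orientalis, Anas_australis, Apis_occidentalis, Arabidopsis_sylvestris, Canis_vulgaris, Capsella_major, Clostridium_longipes, Columba_gracilis, Escherichia_tricolor, Kluyveromyces_longipes, Lycaon_bicolor, Macaca_albus, Microtus_borealis, Musca_giganteus, Panthera_australis, Pinus_tricolor, Pseudotsuga_vulgaris, Raphanus_major, Schizosaccharomyces_sapiens, Sciurus_sylvestris, Secale_niger, Shigella_litoralis.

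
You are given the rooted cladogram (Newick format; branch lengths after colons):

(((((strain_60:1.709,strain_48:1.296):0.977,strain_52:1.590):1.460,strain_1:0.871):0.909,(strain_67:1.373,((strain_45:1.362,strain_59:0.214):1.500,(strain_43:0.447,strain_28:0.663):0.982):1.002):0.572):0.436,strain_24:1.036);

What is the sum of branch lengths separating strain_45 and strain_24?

5.908

The path runs strain_45 → … → MRCA → … → strain_24; the MRCA is the root of the tree.
Branch lengths along that path: 1.362 + 1.500 + 1.002 + 0.572 + 0.436 + 1.036 = 5.908.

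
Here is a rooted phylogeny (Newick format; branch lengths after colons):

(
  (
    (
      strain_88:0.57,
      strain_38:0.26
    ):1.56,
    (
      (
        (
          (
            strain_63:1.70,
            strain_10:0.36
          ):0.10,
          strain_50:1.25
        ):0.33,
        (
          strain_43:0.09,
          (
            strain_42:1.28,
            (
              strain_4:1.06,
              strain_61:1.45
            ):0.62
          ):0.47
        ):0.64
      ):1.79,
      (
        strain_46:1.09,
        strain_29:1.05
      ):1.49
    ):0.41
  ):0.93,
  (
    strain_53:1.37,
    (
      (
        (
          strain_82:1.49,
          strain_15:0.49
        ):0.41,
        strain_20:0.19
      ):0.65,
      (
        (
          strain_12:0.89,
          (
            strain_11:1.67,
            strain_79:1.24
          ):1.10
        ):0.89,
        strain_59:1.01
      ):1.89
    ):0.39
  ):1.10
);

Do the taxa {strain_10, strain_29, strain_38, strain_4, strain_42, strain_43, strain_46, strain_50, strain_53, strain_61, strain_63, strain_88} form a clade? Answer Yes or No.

No

The MRCA of the listed taxa is the root, so the smallest clade containing them is the whole tree.
That clade also contains strain_11, strain_12, strain_15, strain_20, strain_59, strain_79, strain_82, which are not in the proposed group, so the group is not monophyletic.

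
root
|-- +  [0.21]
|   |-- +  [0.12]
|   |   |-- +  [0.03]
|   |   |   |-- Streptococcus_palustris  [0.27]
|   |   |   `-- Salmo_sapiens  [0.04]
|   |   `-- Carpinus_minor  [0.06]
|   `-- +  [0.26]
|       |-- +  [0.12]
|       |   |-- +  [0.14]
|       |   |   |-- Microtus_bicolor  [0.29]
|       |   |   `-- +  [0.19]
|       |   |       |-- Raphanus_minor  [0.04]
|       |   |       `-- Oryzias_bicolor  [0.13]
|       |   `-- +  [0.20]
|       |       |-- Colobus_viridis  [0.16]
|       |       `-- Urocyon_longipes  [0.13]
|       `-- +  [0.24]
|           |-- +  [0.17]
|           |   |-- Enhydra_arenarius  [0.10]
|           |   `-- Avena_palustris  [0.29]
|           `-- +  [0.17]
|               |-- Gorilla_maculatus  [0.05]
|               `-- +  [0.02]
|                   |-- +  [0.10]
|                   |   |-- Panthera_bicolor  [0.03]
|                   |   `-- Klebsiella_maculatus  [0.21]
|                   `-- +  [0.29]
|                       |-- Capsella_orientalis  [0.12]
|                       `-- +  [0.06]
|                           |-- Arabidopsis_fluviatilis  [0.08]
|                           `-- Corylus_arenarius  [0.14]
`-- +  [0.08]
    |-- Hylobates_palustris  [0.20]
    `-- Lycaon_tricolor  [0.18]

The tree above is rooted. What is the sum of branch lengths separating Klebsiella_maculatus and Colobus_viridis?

The path runs Klebsiella_maculatus → … → MRCA → … → Colobus_viridis; the MRCA is the node subtending (((Microtus_bicolor,(Raphanus_minor,Oryzias_bicolor)),(Colobus_viridis,Urocyon_longipes)),((Enhydra_arenarius,Avena_palustris),(Gorilla_maculatus,((Panthera_bicolor,Klebsiella_maculatus),(Capsella_orientalis,(Arabidopsis_fluviatilis,Corylus_arenarius)))))).
Branch lengths along that path: 0.21 + 0.10 + 0.02 + 0.17 + 0.24 + 0.12 + 0.20 + 0.16 = 1.22.

1.22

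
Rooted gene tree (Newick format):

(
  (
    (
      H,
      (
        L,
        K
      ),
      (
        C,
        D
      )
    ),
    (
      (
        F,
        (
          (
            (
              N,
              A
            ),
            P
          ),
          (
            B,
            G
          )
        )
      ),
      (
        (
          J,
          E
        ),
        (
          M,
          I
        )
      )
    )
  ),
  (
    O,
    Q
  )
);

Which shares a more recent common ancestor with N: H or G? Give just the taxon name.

The MRCA of N and G subtends (((N,A),P),(B,G)) (5 taxa).
The MRCA of N and H subtends ((H,(L,K),(C,D)),((F,(((N,A),P),(B,G))),((J,E),(M,I)))) (15 taxa).
The first is nested inside the second, so N shares a more recent common ancestor with G.

G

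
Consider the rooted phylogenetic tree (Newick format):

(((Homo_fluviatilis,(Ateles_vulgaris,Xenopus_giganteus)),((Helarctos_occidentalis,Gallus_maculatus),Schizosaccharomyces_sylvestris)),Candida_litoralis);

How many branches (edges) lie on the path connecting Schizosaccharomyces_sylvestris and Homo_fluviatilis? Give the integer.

4

The MRCA of Schizosaccharomyces_sylvestris and Homo_fluviatilis is the node subtending ((Homo_fluviatilis,(Ateles_vulgaris,Xenopus_giganteus)),((Helarctos_occidentalis,Gallus_maculatus),Schizosaccharomyces_sylvestris)).
From Schizosaccharomyces_sylvestris up to that node: 2 branches. From Homo_fluviatilis up to the same node: 2 branches. Total: 2 + 2 = 4.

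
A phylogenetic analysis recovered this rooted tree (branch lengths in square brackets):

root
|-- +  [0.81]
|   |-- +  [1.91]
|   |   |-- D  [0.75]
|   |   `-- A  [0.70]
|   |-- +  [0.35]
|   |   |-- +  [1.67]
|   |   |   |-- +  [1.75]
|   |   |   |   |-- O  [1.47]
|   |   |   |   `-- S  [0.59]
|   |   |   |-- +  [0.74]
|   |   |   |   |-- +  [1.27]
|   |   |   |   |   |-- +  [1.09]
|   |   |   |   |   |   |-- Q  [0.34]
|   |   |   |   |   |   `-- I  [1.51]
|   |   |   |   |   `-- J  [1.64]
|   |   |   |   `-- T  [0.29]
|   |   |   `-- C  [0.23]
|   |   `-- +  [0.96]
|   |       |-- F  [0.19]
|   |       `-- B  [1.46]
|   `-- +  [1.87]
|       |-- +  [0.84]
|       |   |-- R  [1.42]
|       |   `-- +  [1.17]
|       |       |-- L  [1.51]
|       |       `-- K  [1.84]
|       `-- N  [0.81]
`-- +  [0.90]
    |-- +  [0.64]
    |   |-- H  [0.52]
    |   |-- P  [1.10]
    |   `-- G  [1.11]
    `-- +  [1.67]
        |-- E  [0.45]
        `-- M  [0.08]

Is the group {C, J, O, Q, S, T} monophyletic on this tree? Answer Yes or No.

No

The MRCA of the listed taxa subtends ((O,S),(((Q,I),J),T),C).
That clade also contains I, which is not in the proposed group, so the group is not monophyletic.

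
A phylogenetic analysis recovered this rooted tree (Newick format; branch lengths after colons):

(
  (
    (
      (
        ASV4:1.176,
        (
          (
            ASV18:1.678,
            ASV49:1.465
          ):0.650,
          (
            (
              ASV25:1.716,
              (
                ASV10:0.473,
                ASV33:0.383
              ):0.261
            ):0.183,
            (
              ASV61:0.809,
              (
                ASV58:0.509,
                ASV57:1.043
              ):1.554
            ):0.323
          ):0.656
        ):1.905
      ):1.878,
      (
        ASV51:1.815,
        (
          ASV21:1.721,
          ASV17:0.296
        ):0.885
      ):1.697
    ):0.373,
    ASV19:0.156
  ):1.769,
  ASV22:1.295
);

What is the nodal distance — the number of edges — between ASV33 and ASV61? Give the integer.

The MRCA of ASV33 and ASV61 is the node subtending ((ASV25,(ASV10,ASV33)),(ASV61,(ASV58,ASV57))).
From ASV33 up to that node: 3 branches. From ASV61 up to the same node: 2 branches. Total: 3 + 2 = 5.

5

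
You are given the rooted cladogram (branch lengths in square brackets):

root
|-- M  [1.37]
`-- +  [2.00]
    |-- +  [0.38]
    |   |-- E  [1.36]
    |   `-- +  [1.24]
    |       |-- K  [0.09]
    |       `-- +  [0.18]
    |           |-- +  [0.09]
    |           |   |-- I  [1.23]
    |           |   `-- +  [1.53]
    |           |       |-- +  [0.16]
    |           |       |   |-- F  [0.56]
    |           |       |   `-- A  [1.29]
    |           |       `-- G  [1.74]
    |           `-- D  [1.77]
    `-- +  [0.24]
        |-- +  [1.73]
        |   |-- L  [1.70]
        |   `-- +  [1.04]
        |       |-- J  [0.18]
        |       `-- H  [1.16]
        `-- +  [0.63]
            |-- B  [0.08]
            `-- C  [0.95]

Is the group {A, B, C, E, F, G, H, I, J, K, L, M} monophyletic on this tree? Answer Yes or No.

The MRCA of the listed taxa is the root, so the smallest clade containing them is the whole tree.
That clade also contains D, which is not in the proposed group, so the group is not monophyletic.

No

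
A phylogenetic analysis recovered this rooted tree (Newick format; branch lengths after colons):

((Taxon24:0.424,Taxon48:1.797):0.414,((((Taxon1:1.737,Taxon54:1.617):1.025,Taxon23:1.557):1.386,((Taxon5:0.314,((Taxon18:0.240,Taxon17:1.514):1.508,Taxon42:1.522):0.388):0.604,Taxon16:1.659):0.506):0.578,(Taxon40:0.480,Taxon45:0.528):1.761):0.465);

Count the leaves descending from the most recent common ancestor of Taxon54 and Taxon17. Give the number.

8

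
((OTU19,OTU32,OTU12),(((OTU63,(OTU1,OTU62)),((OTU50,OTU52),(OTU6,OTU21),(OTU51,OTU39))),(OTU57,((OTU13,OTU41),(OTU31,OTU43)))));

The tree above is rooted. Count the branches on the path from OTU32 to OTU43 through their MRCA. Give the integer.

The MRCA of OTU32 and OTU43 is the root of the tree.
From OTU32 up to that node: 2 branches. From OTU43 up to the same node: 5 branches. Total: 2 + 5 = 7.

7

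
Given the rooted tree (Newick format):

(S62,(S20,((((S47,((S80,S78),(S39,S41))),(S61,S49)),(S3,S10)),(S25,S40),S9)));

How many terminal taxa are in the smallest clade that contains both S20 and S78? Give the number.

The MRCA of S20 and S78 is the node subtending (S20,((((S47,((S80,S78),(S39,S41))),(S61,S49)),(S3,S10)),(S25,S40),S9)).
That clade contains 13 terminal taxa: S10, S20, S25, S3, S39, S40, S41, S47, S49, S61, S78, S80, S9.

13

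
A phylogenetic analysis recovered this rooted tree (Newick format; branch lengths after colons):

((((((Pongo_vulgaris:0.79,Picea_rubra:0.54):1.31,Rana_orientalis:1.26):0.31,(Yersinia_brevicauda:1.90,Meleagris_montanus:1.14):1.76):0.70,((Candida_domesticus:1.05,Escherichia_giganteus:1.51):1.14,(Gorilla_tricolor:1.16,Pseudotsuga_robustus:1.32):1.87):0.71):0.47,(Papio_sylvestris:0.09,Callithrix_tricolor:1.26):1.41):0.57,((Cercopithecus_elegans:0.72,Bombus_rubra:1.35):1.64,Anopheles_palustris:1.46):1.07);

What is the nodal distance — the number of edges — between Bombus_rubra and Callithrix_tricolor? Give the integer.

The MRCA of Bombus_rubra and Callithrix_tricolor is the root of the tree.
From Bombus_rubra up to that node: 3 branches. From Callithrix_tricolor up to the same node: 3 branches. Total: 3 + 3 = 6.

6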